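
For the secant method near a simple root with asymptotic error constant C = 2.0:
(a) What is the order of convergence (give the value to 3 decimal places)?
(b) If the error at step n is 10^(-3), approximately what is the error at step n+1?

(a) Secant method has superlinear convergence with order φ = (1+√5)/2 ≈ 1.618.
    This means |e_{n+1}| ≈ C|e_n|^1.618.

(b) With |e_n| = 10^(-3) and C = 2.0:
    |e_{n+1}| ≈ 2.0 × (10^(-3))^1.618 = 2.0 × 10^(-4.85)

(a) ≈ 1.618 (golden ratio); (b) |e_{n+1}| ≈ 2.799e-05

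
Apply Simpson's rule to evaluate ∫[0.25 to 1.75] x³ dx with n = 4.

f(x) = x³
a = 0.25, b = 1.75, n = 4
h = (b - a)/n = 0.375000

Simpson's rule: (h/3)[f(x₀) + 4f(x₁) + 2f(x₂) + ... + f(xₙ)]

x_0 = 0.2500, f(x_0) = 0.015625, coefficient = 1
x_1 = 0.6250, f(x_1) = 0.244141, coefficient = 4
x_2 = 1.0000, f(x_2) = 1.000000, coefficient = 2
x_3 = 1.3750, f(x_3) = 2.599609, coefficient = 4
x_4 = 1.7500, f(x_4) = 5.359375, coefficient = 1

I ≈ (0.375000/3) × 18.750000 = 2.343750
Exact value: 2.343750
Error: 0.000000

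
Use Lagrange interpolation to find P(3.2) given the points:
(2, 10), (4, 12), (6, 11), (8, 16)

Lagrange interpolation formula:
P(x) = Σ yᵢ × Lᵢ(x)
where Lᵢ(x) = Π_{j≠i} (x - xⱼ)/(xᵢ - xⱼ)

L_0(3.2) = (3.2 - 4)/(2 - 4) × (3.2 - 6)/(2 - 6) × (3.2 - 8)/(2 - 8) = 0.224000
L_1(3.2) = (3.2 - 2)/(4 - 2) × (3.2 - 6)/(4 - 6) × (3.2 - 8)/(4 - 8) = 1.008000
L_2(3.2) = (3.2 - 2)/(6 - 2) × (3.2 - 4)/(6 - 4) × (3.2 - 8)/(6 - 8) = -0.288000
L_3(3.2) = (3.2 - 2)/(8 - 2) × (3.2 - 4)/(8 - 4) × (3.2 - 6)/(8 - 6) = 0.056000

P(3.2) = 10×L_0(3.2) + 12×L_1(3.2) + 11×L_2(3.2) + 16×L_3(3.2)
P(3.2) = 12.064000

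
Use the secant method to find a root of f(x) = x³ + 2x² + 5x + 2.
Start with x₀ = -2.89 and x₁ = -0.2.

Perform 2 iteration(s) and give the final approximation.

f(x) = x³ + 2x² + 5x + 2
x₀ = -2.89, x₁ = -0.2

Secant formula: x_{n+1} = x_n - f(x_n)(x_n - x_{n-1})/(f(x_n) - f(x_{n-1}))

Iteration 1:
  f(-2.890000) = -19.883369
  f(-0.200000) = 1.072000
  x_2 = -0.200000 - 1.072000×(-0.200000 - (-2.890000))/(1.072000 - (-19.883369))
       = -0.337611
Iteration 2:
  f(-0.200000) = 1.072000
  f(-0.337611) = 0.501428
  x_3 = -0.337611 - 0.501428×(-0.337611 - (-0.200000))/(0.501428 - 1.072000)
       = -0.458545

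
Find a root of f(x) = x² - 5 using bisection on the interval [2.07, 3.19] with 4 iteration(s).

f(x) = x² - 5
Initial interval: [2.07, 3.19]

Iteration 1:
  c_1 = (2.070000 + 3.190000)/2 = 2.630000
  f(c_1) = f(2.630000) = 1.916900
  f(a) × f(c) < 0, new interval: [2.070000, 2.630000]
Iteration 2:
  c_2 = (2.070000 + 2.630000)/2 = 2.350000
  f(c_2) = f(2.350000) = 0.522500
  f(a) × f(c) < 0, new interval: [2.070000, 2.350000]
Iteration 3:
  c_3 = (2.070000 + 2.350000)/2 = 2.210000
  f(c_3) = f(2.210000) = -0.115900
  f(a) × f(c) ≥ 0, new interval: [2.210000, 2.350000]
Iteration 4:
  c_4 = (2.210000 + 2.350000)/2 = 2.280000
  f(c_4) = f(2.280000) = 0.198400
  f(a) × f(c) < 0, new interval: [2.210000, 2.280000]

After 4 iteration(s), the approximation is c_4 = 2.280000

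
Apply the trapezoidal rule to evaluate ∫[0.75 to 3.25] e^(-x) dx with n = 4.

f(x) = e^(-x)
a = 0.75, b = 3.25, n = 4
h = (b - a)/n = 0.625000

Trapezoidal rule: (h/2)[f(x₀) + 2f(x₁) + 2f(x₂) + ... + f(xₙ)]

x_0 = 0.7500, f(x_0) = 0.472367, coefficient = 1
x_1 = 1.3750, f(x_1) = 0.252840, coefficient = 2
x_2 = 2.0000, f(x_2) = 0.135335, coefficient = 2
x_3 = 2.6250, f(x_3) = 0.072440, coefficient = 2
x_4 = 3.2500, f(x_4) = 0.038774, coefficient = 1

I ≈ (0.625000/2) × 1.432370 = 0.447616
Exact value: 0.433592
Error: 0.014023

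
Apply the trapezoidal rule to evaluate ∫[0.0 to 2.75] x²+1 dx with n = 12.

f(x) = x²+1
a = 0.0, b = 2.75, n = 12
h = (b - a)/n = 0.229167

Trapezoidal rule: (h/2)[f(x₀) + 2f(x₁) + 2f(x₂) + ... + f(xₙ)]

x_0 = 0.0000, f(x_0) = 1.000000, coefficient = 1
x_1 = 0.2292, f(x_1) = 1.052517, coefficient = 2
x_2 = 0.4583, f(x_2) = 1.210069, coefficient = 2
x_3 = 0.6875, f(x_3) = 1.472656, coefficient = 2
x_4 = 0.9167, f(x_4) = 1.840278, coefficient = 2
x_5 = 1.1458, f(x_5) = 2.312934, coefficient = 2
x_6 = 1.3750, f(x_6) = 2.890625, coefficient = 2
x_7 = 1.6042, f(x_7) = 3.573351, coefficient = 2
x_8 = 1.8333, f(x_8) = 4.361111, coefficient = 2
x_9 = 2.0625, f(x_9) = 5.253906, coefficient = 2
x_10 = 2.2917, f(x_10) = 6.251736, coefficient = 2
x_11 = 2.5208, f(x_11) = 7.354601, coefficient = 2
x_12 = 2.7500, f(x_12) = 8.562500, coefficient = 1

I ≈ (0.229167/2) × 84.710069 = 9.706362
Exact value: 9.682292
Error: 0.024070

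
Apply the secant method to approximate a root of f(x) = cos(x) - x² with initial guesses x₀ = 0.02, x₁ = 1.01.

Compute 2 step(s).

f(x) = cos(x) - x²
x₀ = 0.02, x₁ = 1.01

Secant formula: x_{n+1} = x_n - f(x_n)(x_n - x_{n-1})/(f(x_n) - f(x_{n-1}))

Iteration 1:
  f(0.020000) = 0.999400
  f(1.010000) = -0.488239
  x_2 = 1.010000 - (-0.488239)×(1.010000 - 0.020000)/(-0.488239 - 0.999400)
       = 0.685085
Iteration 2:
  f(1.010000) = -0.488239
  f(0.685085) = 0.305025
  x_3 = 0.685085 - 0.305025×(0.685085 - 1.010000)/(0.305025 - (-0.488239))
       = 0.810021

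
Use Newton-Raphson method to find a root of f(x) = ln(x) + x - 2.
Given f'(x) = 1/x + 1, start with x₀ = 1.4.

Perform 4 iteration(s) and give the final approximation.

f(x) = ln(x) + x - 2
f'(x) = 1/x + 1
x₀ = 1.4

Newton-Raphson formula: x_{n+1} = x_n - f(x_n)/f'(x_n)

Iteration 1:
  f(1.400000) = -0.263528
  f'(1.400000) = 1.714286
  x_1 = 1.400000 - (-0.263528)/1.714286 = 1.553725
Iteration 2:
  f(1.553725) = -0.005621
  f'(1.553725) = 1.643615
  x_2 = 1.553725 - (-0.005621)/1.643615 = 1.557144
Iteration 3:
  f(1.557144) = -0.000002
  f'(1.557144) = 1.642201
  x_3 = 1.557144 - (-0.000002)/1.642201 = 1.557146
Iteration 4:
  f(1.557146) = 0.000000
  f'(1.557146) = 1.642201
  x_4 = 1.557146 - 0.000000/1.642201 = 1.557146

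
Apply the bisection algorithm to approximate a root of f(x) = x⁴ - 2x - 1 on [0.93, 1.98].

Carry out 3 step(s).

f(x) = x⁴ - 2x - 1
Initial interval: [0.93, 1.98]

Iteration 1:
  c_1 = (0.930000 + 1.980000)/2 = 1.455000
  f(c_1) = f(1.455000) = 0.571795
  f(a) × f(c) < 0, new interval: [0.930000, 1.455000]
Iteration 2:
  c_2 = (0.930000 + 1.455000)/2 = 1.192500
  f(c_2) = f(1.192500) = -1.362756
  f(a) × f(c) ≥ 0, new interval: [1.192500, 1.455000]
Iteration 3:
  c_3 = (1.192500 + 1.455000)/2 = 1.323750
  f(c_3) = f(1.323750) = -0.576895
  f(a) × f(c) ≥ 0, new interval: [1.323750, 1.455000]

After 3 iteration(s), the approximation is c_3 = 1.323750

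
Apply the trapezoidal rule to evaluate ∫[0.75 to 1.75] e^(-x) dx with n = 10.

f(x) = e^(-x)
a = 0.75, b = 1.75, n = 10
h = (b - a)/n = 0.100000

Trapezoidal rule: (h/2)[f(x₀) + 2f(x₁) + 2f(x₂) + ... + f(xₙ)]

x_0 = 0.7500, f(x_0) = 0.472367, coefficient = 1
x_1 = 0.8500, f(x_1) = 0.427415, coefficient = 2
x_2 = 0.9500, f(x_2) = 0.386741, coefficient = 2
x_3 = 1.0500, f(x_3) = 0.349938, coefficient = 2
x_4 = 1.1500, f(x_4) = 0.316637, coefficient = 2
x_5 = 1.2500, f(x_5) = 0.286505, coefficient = 2
x_6 = 1.3500, f(x_6) = 0.259240, coefficient = 2
x_7 = 1.4500, f(x_7) = 0.234570, coefficient = 2
x_8 = 1.5500, f(x_8) = 0.212248, coefficient = 2
x_9 = 1.6500, f(x_9) = 0.192050, coefficient = 2
x_10 = 1.7500, f(x_10) = 0.173774, coefficient = 1

I ≈ (0.100000/2) × 5.976828 = 0.298841
Exact value: 0.298593
Error: 0.000249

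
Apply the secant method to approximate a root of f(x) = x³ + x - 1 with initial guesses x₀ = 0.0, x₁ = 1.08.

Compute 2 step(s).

f(x) = x³ + x - 1
x₀ = 0.0, x₁ = 1.08

Secant formula: x_{n+1} = x_n - f(x_n)(x_n - x_{n-1})/(f(x_n) - f(x_{n-1}))

Iteration 1:
  f(0.000000) = -1.000000
  f(1.080000) = 1.339712
  x_2 = 1.080000 - 1.339712×(1.080000 - 0.000000)/(1.339712 - (-1.000000))
       = 0.461595
Iteration 2:
  f(1.080000) = 1.339712
  f(0.461595) = -0.440053
  x_3 = 0.461595 - (-0.440053)×(0.461595 - 1.080000)/(-0.440053 - 1.339712)
       = 0.614498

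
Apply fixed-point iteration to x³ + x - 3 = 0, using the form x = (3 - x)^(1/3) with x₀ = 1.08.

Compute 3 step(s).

Equation: x³ + x - 3 = 0
Fixed-point form: x = (3 - x)^(1/3)
x₀ = 1.08

x_1 = g(1.080000) = 1.242893
x_2 = g(1.242893) = 1.206700
x_3 = g(1.206700) = 1.214929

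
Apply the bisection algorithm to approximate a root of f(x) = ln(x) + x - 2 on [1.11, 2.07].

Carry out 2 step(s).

f(x) = ln(x) + x - 2
Initial interval: [1.11, 2.07]

Iteration 1:
  c_1 = (1.110000 + 2.070000)/2 = 1.590000
  f(c_1) = f(1.590000) = 0.053734
  f(a) × f(c) < 0, new interval: [1.110000, 1.590000]
Iteration 2:
  c_2 = (1.110000 + 1.590000)/2 = 1.350000
  f(c_2) = f(1.350000) = -0.349895
  f(a) × f(c) ≥ 0, new interval: [1.350000, 1.590000]

After 2 iteration(s), the approximation is c_2 = 1.350000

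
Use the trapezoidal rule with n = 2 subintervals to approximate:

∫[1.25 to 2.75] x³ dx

f(x) = x³
a = 1.25, b = 2.75, n = 2
h = (b - a)/n = 0.750000

Trapezoidal rule: (h/2)[f(x₀) + 2f(x₁) + 2f(x₂) + ... + f(xₙ)]

x_0 = 1.2500, f(x_0) = 1.953125, coefficient = 1
x_1 = 2.0000, f(x_1) = 8.000000, coefficient = 2
x_2 = 2.7500, f(x_2) = 20.796875, coefficient = 1

I ≈ (0.750000/2) × 38.750000 = 14.531250
Exact value: 13.687500
Error: 0.843750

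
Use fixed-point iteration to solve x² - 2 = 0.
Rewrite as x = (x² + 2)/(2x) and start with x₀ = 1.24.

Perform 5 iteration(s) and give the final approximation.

Equation: x² - 2 = 0
Fixed-point form: x = (x² + 2)/(2x)
x₀ = 1.24

x_1 = g(1.240000) = 1.426452
x_2 = g(1.426452) = 1.414266
x_3 = g(1.414266) = 1.414214
x_4 = g(1.414214) = 1.414214
x_5 = g(1.414214) = 1.414214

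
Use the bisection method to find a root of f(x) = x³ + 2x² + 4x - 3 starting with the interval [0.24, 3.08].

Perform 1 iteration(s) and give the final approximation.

f(x) = x³ + 2x² + 4x - 3
Initial interval: [0.24, 3.08]

Iteration 1:
  c_1 = (0.240000 + 3.080000)/2 = 1.660000
  f(c_1) = f(1.660000) = 13.725496
  f(a) × f(c) < 0, new interval: [0.240000, 1.660000]

After 1 iteration(s), the approximation is c_1 = 1.660000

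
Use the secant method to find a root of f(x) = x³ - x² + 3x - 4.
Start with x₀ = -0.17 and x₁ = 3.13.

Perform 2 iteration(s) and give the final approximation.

f(x) = x³ - x² + 3x - 4
x₀ = -0.17, x₁ = 3.13

Secant formula: x_{n+1} = x_n - f(x_n)(x_n - x_{n-1})/(f(x_n) - f(x_{n-1}))

Iteration 1:
  f(-0.170000) = -4.543813
  f(3.130000) = 26.257397
  x_2 = 3.130000 - 26.257397×(3.130000 - (-0.170000))/(26.257397 - (-4.543813))
       = 0.316818
Iteration 2:
  f(3.130000) = 26.257397
  f(0.316818) = -3.118120
  x_3 = 0.316818 - (-3.118120)×(0.316818 - 3.130000)/(-3.118120 - 26.257397)
       = 0.615428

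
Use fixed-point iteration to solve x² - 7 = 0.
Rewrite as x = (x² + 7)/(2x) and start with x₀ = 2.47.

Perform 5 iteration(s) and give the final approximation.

Equation: x² - 7 = 0
Fixed-point form: x = (x² + 7)/(2x)
x₀ = 2.47

x_1 = g(2.470000) = 2.652004
x_2 = g(2.652004) = 2.645759
x_3 = g(2.645759) = 2.645751
x_4 = g(2.645751) = 2.645751
x_5 = g(2.645751) = 2.645751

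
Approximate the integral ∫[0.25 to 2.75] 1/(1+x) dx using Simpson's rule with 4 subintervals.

f(x) = 1/(1+x)
a = 0.25, b = 2.75, n = 4
h = (b - a)/n = 0.625000

Simpson's rule: (h/3)[f(x₀) + 4f(x₁) + 2f(x₂) + ... + f(xₙ)]

x_0 = 0.2500, f(x_0) = 0.800000, coefficient = 1
x_1 = 0.8750, f(x_1) = 0.533333, coefficient = 4
x_2 = 1.5000, f(x_2) = 0.400000, coefficient = 2
x_3 = 2.1250, f(x_3) = 0.320000, coefficient = 4
x_4 = 2.7500, f(x_4) = 0.266667, coefficient = 1

I ≈ (0.625000/3) × 5.280000 = 1.100000
Exact value: 1.098612
Error: 0.001388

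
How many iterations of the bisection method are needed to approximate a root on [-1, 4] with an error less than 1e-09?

We need (b-a)/2^n ≤ 1e-09
(4 - (-1))/2^n ≤ 1e-09
5/2^n ≤ 1e-09
2^n ≥ 5000000000
n ≥ log₂(5000000000) = 32.22
n ≥ 33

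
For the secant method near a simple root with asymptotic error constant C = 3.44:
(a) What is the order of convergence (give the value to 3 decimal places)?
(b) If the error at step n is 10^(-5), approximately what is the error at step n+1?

(a) Secant method has superlinear convergence with order φ = (1+√5)/2 ≈ 1.618.
    This means |e_{n+1}| ≈ C|e_n|^1.618.

(b) With |e_n| = 10^(-5) and C = 3.44:
    |e_{n+1}| ≈ 3.44 × (10^(-5))^1.618 = 3.44 × 10^(-8.09)

(a) ≈ 1.618 (golden ratio); (b) |e_{n+1}| ≈ 2.795e-08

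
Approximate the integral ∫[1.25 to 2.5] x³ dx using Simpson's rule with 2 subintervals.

f(x) = x³
a = 1.25, b = 2.5, n = 2
h = (b - a)/n = 0.625000

Simpson's rule: (h/3)[f(x₀) + 4f(x₁) + 2f(x₂) + ... + f(xₙ)]

x_0 = 1.2500, f(x_0) = 1.953125, coefficient = 1
x_1 = 1.8750, f(x_1) = 6.591797, coefficient = 4
x_2 = 2.5000, f(x_2) = 15.625000, coefficient = 1

I ≈ (0.625000/3) × 43.945312 = 9.155273
Exact value: 9.155273
Error: 0.000000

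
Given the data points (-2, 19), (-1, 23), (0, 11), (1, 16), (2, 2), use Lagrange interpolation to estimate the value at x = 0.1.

Lagrange interpolation formula:
P(x) = Σ yᵢ × Lᵢ(x)
where Lᵢ(x) = Π_{j≠i} (x - xⱼ)/(xᵢ - xⱼ)

L_0(0.1) = (0.1 - (-1))/(-2 - (-1)) × (0.1 - 0)/(-2 - 0) × (0.1 - 1)/(-2 - 1) × (0.1 - 2)/(-2 - 2) = 0.007838
L_1(0.1) = (0.1 - (-2))/(-1 - (-2)) × (0.1 - 0)/(-1 - 0) × (0.1 - 1)/(-1 - 1) × (0.1 - 2)/(-1 - 2) = -0.059850
L_2(0.1) = (0.1 - (-2))/(0 - (-2)) × (0.1 - (-1))/(0 - (-1)) × (0.1 - 1)/(0 - 1) × (0.1 - 2)/(0 - 2) = 0.987525
L_3(0.1) = (0.1 - (-2))/(1 - (-2)) × (0.1 - (-1))/(1 - (-1)) × (0.1 - 0)/(1 - 0) × (0.1 - 2)/(1 - 2) = 0.073150
L_4(0.1) = (0.1 - (-2))/(2 - (-2)) × (0.1 - (-1))/(2 - (-1)) × (0.1 - 0)/(2 - 0) × (0.1 - 1)/(2 - 1) = -0.008663

P(0.1) = 19×L_0(0.1) + 23×L_1(0.1) + 11×L_2(0.1) + 16×L_3(0.1) + 2×L_4(0.1)
P(0.1) = 10.788213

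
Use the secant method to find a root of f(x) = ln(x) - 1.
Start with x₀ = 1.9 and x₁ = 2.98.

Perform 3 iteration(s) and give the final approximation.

f(x) = ln(x) - 1
x₀ = 1.9, x₁ = 2.98

Secant formula: x_{n+1} = x_n - f(x_n)(x_n - x_{n-1})/(f(x_n) - f(x_{n-1}))

Iteration 1:
  f(1.900000) = -0.358146
  f(2.980000) = 0.091923
  x_2 = 2.980000 - 0.091923×(2.980000 - 1.900000)/(0.091923 - (-0.358146))
       = 2.759418
Iteration 2:
  f(2.980000) = 0.091923
  f(2.759418) = 0.015020
  x_3 = 2.759418 - 0.015020×(2.759418 - 2.980000)/(0.015020 - 0.091923)
       = 2.716337
Iteration 3:
  f(2.759418) = 0.015020
  f(2.716337) = -0.000716
  x_4 = 2.716337 - (-0.000716)×(2.716337 - 2.759418)/(-0.000716 - 0.015020)
       = 2.718297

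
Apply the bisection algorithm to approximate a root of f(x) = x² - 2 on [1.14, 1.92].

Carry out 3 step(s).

f(x) = x² - 2
Initial interval: [1.14, 1.92]

Iteration 1:
  c_1 = (1.140000 + 1.920000)/2 = 1.530000
  f(c_1) = f(1.530000) = 0.340900
  f(a) × f(c) < 0, new interval: [1.140000, 1.530000]
Iteration 2:
  c_2 = (1.140000 + 1.530000)/2 = 1.335000
  f(c_2) = f(1.335000) = -0.217775
  f(a) × f(c) ≥ 0, new interval: [1.335000, 1.530000]
Iteration 3:
  c_3 = (1.335000 + 1.530000)/2 = 1.432500
  f(c_3) = f(1.432500) = 0.052056
  f(a) × f(c) < 0, new interval: [1.335000, 1.432500]

After 3 iteration(s), the approximation is c_3 = 1.432500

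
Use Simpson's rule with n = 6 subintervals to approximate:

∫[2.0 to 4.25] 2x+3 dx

f(x) = 2x+3
a = 2.0, b = 4.25, n = 6
h = (b - a)/n = 0.375000

Simpson's rule: (h/3)[f(x₀) + 4f(x₁) + 2f(x₂) + ... + f(xₙ)]

x_0 = 2.0000, f(x_0) = 7.000000, coefficient = 1
x_1 = 2.3750, f(x_1) = 7.750000, coefficient = 4
x_2 = 2.7500, f(x_2) = 8.500000, coefficient = 2
x_3 = 3.1250, f(x_3) = 9.250000, coefficient = 4
x_4 = 3.5000, f(x_4) = 10.000000, coefficient = 2
x_5 = 3.8750, f(x_5) = 10.750000, coefficient = 4
x_6 = 4.2500, f(x_6) = 11.500000, coefficient = 1

I ≈ (0.375000/3) × 166.500000 = 20.812500
Exact value: 20.812500
Error: 0.000000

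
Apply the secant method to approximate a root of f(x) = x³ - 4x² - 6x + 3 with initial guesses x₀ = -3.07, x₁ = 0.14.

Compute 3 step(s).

f(x) = x³ - 4x² - 6x + 3
x₀ = -3.07, x₁ = 0.14

Secant formula: x_{n+1} = x_n - f(x_n)(x_n - x_{n-1})/(f(x_n) - f(x_{n-1}))

Iteration 1:
  f(-3.070000) = -45.214043
  f(0.140000) = 2.084344
  x_2 = 0.140000 - 2.084344×(0.140000 - (-3.070000))/(2.084344 - (-45.214043))
       = -0.001458
Iteration 2:
  f(0.140000) = 2.084344
  f(-0.001458) = 3.008741
  x_3 = -0.001458 - 3.008741×(-0.001458 - 0.140000)/(3.008741 - 2.084344)
       = 0.458962
Iteration 3:
  f(-0.001458) = 3.008741
  f(0.458962) = -0.499679
  x_4 = 0.458962 - (-0.499679)×(0.458962 - (-0.001458))/(-0.499679 - 3.008741)
       = 0.393388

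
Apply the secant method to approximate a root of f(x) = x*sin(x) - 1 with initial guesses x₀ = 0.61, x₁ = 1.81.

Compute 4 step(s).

f(x) = x*sin(x) - 1
x₀ = 0.61, x₁ = 1.81

Secant formula: x_{n+1} = x_n - f(x_n)(x_n - x_{n-1})/(f(x_n) - f(x_{n-1}))

Iteration 1:
  f(0.610000) = -0.650551
  f(1.810000) = 0.758464
  x_2 = 1.810000 - 0.758464×(1.810000 - 0.610000)/(0.758464 - (-0.650551))
       = 1.164047
Iteration 2:
  f(1.810000) = 0.758464
  f(1.164047) = 0.069075
  x_3 = 1.164047 - 0.069075×(1.164047 - 1.810000)/(0.069075 - 0.758464)
       = 1.099325
Iteration 3:
  f(1.164047) = 0.069075
  f(1.099325) = -0.020611
  x_4 = 1.099325 - (-0.020611)×(1.099325 - 1.164047)/(-0.020611 - 0.069075)
       = 1.114199
Iteration 4:
  f(1.099325) = -0.020611
  f(1.114199) = 0.000058
  x_5 = 1.114199 - 0.000058×(1.114199 - 1.099325)/(0.000058 - (-0.020611))
       = 1.114157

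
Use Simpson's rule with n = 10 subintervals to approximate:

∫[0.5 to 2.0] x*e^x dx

f(x) = x*e^x
a = 0.5, b = 2.0, n = 10
h = (b - a)/n = 0.150000

Simpson's rule: (h/3)[f(x₀) + 4f(x₁) + 2f(x₂) + ... + f(xₙ)]

x_0 = 0.5000, f(x_0) = 0.824361, coefficient = 1
x_1 = 0.6500, f(x_1) = 1.245102, coefficient = 4
x_2 = 0.8000, f(x_2) = 1.780433, coefficient = 2
x_3 = 0.9500, f(x_3) = 2.456424, coefficient = 4
x_4 = 1.1000, f(x_4) = 3.304583, coefficient = 2
x_5 = 1.2500, f(x_5) = 4.362929, coefficient = 4
x_6 = 1.4000, f(x_6) = 5.677280, coefficient = 2
x_7 = 1.5500, f(x_7) = 7.302779, coefficient = 4
x_8 = 1.7000, f(x_8) = 9.305711, coefficient = 2
x_9 = 1.8500, f(x_9) = 11.765666, coefficient = 4
x_10 = 2.0000, f(x_10) = 14.778112, coefficient = 1

I ≈ (0.150000/3) × 164.270082 = 8.213504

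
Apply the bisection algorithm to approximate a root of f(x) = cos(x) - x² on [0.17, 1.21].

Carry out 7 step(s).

f(x) = cos(x) - x²
Initial interval: [0.17, 1.21]

Iteration 1:
  c_1 = (0.170000 + 1.210000)/2 = 0.690000
  f(c_1) = f(0.690000) = 0.295146
  f(a) × f(c) ≥ 0, new interval: [0.690000, 1.210000]
Iteration 2:
  c_2 = (0.690000 + 1.210000)/2 = 0.950000
  f(c_2) = f(0.950000) = -0.320817
  f(a) × f(c) < 0, new interval: [0.690000, 0.950000]
Iteration 3:
  c_3 = (0.690000 + 0.950000)/2 = 0.820000
  f(c_3) = f(0.820000) = 0.009821
  f(a) × f(c) ≥ 0, new interval: [0.820000, 0.950000]
Iteration 4:
  c_4 = (0.820000 + 0.950000)/2 = 0.885000
  f(c_4) = f(0.885000) = -0.149935
  f(a) × f(c) < 0, new interval: [0.820000, 0.885000]
Iteration 5:
  c_5 = (0.820000 + 0.885000)/2 = 0.852500
  f(c_5) = f(0.852500) = -0.068653
  f(a) × f(c) < 0, new interval: [0.820000, 0.852500]
Iteration 6:
  c_6 = (0.820000 + 0.852500)/2 = 0.836250
  f(c_6) = f(0.836250) = -0.029064
  f(a) × f(c) < 0, new interval: [0.820000, 0.836250]
Iteration 7:
  c_7 = (0.820000 + 0.836250)/2 = 0.828125
  f(c_7) = f(0.828125) = -0.009533
  f(a) × f(c) < 0, new interval: [0.820000, 0.828125]

After 7 iteration(s), the approximation is c_7 = 0.828125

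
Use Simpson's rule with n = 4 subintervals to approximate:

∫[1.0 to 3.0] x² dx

f(x) = x²
a = 1.0, b = 3.0, n = 4
h = (b - a)/n = 0.500000

Simpson's rule: (h/3)[f(x₀) + 4f(x₁) + 2f(x₂) + ... + f(xₙ)]

x_0 = 1.0000, f(x_0) = 1.000000, coefficient = 1
x_1 = 1.5000, f(x_1) = 2.250000, coefficient = 4
x_2 = 2.0000, f(x_2) = 4.000000, coefficient = 2
x_3 = 2.5000, f(x_3) = 6.250000, coefficient = 4
x_4 = 3.0000, f(x_4) = 9.000000, coefficient = 1

I ≈ (0.500000/3) × 52.000000 = 8.666667
Exact value: 8.666667
Error: 0.000000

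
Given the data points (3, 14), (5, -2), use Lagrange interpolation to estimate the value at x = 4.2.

Lagrange interpolation formula:
P(x) = Σ yᵢ × Lᵢ(x)
where Lᵢ(x) = Π_{j≠i} (x - xⱼ)/(xᵢ - xⱼ)

L_0(4.2) = (4.2 - 5)/(3 - 5) = 0.400000
L_1(4.2) = (4.2 - 3)/(5 - 3) = 0.600000

P(4.2) = 14×L_0(4.2) + (-2)×L_1(4.2)
P(4.2) = 4.400000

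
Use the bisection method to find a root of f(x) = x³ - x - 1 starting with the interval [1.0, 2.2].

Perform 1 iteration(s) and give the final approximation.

f(x) = x³ - x - 1
Initial interval: [1.0, 2.2]

Iteration 1:
  c_1 = (1.000000 + 2.200000)/2 = 1.600000
  f(c_1) = f(1.600000) = 1.496000
  f(a) × f(c) < 0, new interval: [1.000000, 1.600000]

After 1 iteration(s), the approximation is c_1 = 1.600000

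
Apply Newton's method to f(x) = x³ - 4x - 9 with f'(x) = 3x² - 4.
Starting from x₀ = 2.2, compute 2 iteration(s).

f(x) = x³ - 4x - 9
f'(x) = 3x² - 4
x₀ = 2.2

Newton-Raphson formula: x_{n+1} = x_n - f(x_n)/f'(x_n)

Iteration 1:
  f(2.200000) = -7.152000
  f'(2.200000) = 10.520000
  x_1 = 2.200000 - (-7.152000)/10.520000 = 2.879848
Iteration 2:
  f(2.879848) = 3.364696
  f'(2.879848) = 20.880572
  x_2 = 2.879848 - 3.364696/20.880572 = 2.718708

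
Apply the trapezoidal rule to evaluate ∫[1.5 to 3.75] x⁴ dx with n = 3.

f(x) = x⁴
a = 1.5, b = 3.75, n = 3
h = (b - a)/n = 0.750000

Trapezoidal rule: (h/2)[f(x₀) + 2f(x₁) + 2f(x₂) + ... + f(xₙ)]

x_0 = 1.5000, f(x_0) = 5.062500, coefficient = 1
x_1 = 2.2500, f(x_1) = 25.628906, coefficient = 2
x_2 = 3.0000, f(x_2) = 81.000000, coefficient = 2
x_3 = 3.7500, f(x_3) = 197.753906, coefficient = 1

I ≈ (0.750000/2) × 416.074219 = 156.027832
Exact value: 146.796680
Error: 9.231152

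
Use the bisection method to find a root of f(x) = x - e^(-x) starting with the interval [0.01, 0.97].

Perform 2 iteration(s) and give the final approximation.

f(x) = x - e^(-x)
Initial interval: [0.01, 0.97]

Iteration 1:
  c_1 = (0.010000 + 0.970000)/2 = 0.490000
  f(c_1) = f(0.490000) = -0.122626
  f(a) × f(c) ≥ 0, new interval: [0.490000, 0.970000]
Iteration 2:
  c_2 = (0.490000 + 0.970000)/2 = 0.730000
  f(c_2) = f(0.730000) = 0.248091
  f(a) × f(c) < 0, new interval: [0.490000, 0.730000]

After 2 iteration(s), the approximation is c_2 = 0.730000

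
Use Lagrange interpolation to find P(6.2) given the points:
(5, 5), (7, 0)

Lagrange interpolation formula:
P(x) = Σ yᵢ × Lᵢ(x)
where Lᵢ(x) = Π_{j≠i} (x - xⱼ)/(xᵢ - xⱼ)

L_0(6.2) = (6.2 - 7)/(5 - 7) = 0.400000
L_1(6.2) = (6.2 - 5)/(7 - 5) = 0.600000

P(6.2) = 5×L_0(6.2) + 0×L_1(6.2)
P(6.2) = 2.000000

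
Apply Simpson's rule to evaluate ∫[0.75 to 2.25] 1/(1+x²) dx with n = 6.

f(x) = 1/(1+x²)
a = 0.75, b = 2.25, n = 6
h = (b - a)/n = 0.250000

Simpson's rule: (h/3)[f(x₀) + 4f(x₁) + 2f(x₂) + ... + f(xₙ)]

x_0 = 0.7500, f(x_0) = 0.640000, coefficient = 1
x_1 = 1.0000, f(x_1) = 0.500000, coefficient = 4
x_2 = 1.2500, f(x_2) = 0.390244, coefficient = 2
x_3 = 1.5000, f(x_3) = 0.307692, coefficient = 4
x_4 = 1.7500, f(x_4) = 0.246154, coefficient = 2
x_5 = 2.0000, f(x_5) = 0.200000, coefficient = 4
x_6 = 2.2500, f(x_6) = 0.164948, coefficient = 1

I ≈ (0.250000/3) × 6.108513 = 0.509043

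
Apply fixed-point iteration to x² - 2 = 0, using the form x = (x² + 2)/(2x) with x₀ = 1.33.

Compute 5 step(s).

Equation: x² - 2 = 0
Fixed-point form: x = (x² + 2)/(2x)
x₀ = 1.33

x_1 = g(1.330000) = 1.416880
x_2 = g(1.416880) = 1.414216
x_3 = g(1.414216) = 1.414214
x_4 = g(1.414214) = 1.414214
x_5 = g(1.414214) = 1.414214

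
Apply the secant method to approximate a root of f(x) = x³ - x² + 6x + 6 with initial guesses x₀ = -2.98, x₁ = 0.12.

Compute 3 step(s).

f(x) = x³ - x² + 6x + 6
x₀ = -2.98, x₁ = 0.12

Secant formula: x_{n+1} = x_n - f(x_n)(x_n - x_{n-1})/(f(x_n) - f(x_{n-1}))

Iteration 1:
  f(-2.980000) = -47.223992
  f(0.120000) = 6.707328
  x_2 = 0.120000 - 6.707328×(0.120000 - (-2.980000))/(6.707328 - (-47.223992))
       = -0.265541
Iteration 2:
  f(0.120000) = 6.707328
  f(-0.265541) = 4.317520
  x_3 = -0.265541 - 4.317520×(-0.265541 - 0.120000)/(4.317520 - 6.707328)
       = -0.962074
Iteration 3:
  f(-0.265541) = 4.317520
  f(-0.962074) = -1.588509
  x_4 = -0.962074 - (-1.588509)×(-0.962074 - (-0.265541))/(-1.588509 - 4.317520)
       = -0.774731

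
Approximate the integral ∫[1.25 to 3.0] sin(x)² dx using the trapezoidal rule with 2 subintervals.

f(x) = sin(x)²
a = 1.25, b = 3.0, n = 2
h = (b - a)/n = 0.875000

Trapezoidal rule: (h/2)[f(x₀) + 2f(x₁) + 2f(x₂) + ... + f(xₙ)]

x_0 = 1.2500, f(x_0) = 0.900572, coefficient = 1
x_1 = 2.1250, f(x_1) = 0.723044, coefficient = 2
x_2 = 3.0000, f(x_2) = 0.019915, coefficient = 1

I ≈ (0.875000/2) × 2.366574 = 1.035376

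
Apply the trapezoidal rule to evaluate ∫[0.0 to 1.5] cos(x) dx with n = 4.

f(x) = cos(x)
a = 0.0, b = 1.5, n = 4
h = (b - a)/n = 0.375000

Trapezoidal rule: (h/2)[f(x₀) + 2f(x₁) + 2f(x₂) + ... + f(xₙ)]

x_0 = 0.0000, f(x_0) = 1.000000, coefficient = 1
x_1 = 0.3750, f(x_1) = 0.930508, coefficient = 2
x_2 = 0.7500, f(x_2) = 0.731689, coefficient = 2
x_3 = 1.1250, f(x_3) = 0.431177, coefficient = 2
x_4 = 1.5000, f(x_4) = 0.070737, coefficient = 1

I ≈ (0.375000/2) × 5.257483 = 0.985778
Exact value: 0.997495
Error: 0.011717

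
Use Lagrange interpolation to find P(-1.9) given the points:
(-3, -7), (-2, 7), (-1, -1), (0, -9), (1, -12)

Lagrange interpolation formula:
P(x) = Σ yᵢ × Lᵢ(x)
where Lᵢ(x) = Π_{j≠i} (x - xⱼ)/(xᵢ - xⱼ)

L_0(-1.9) = (-1.9 - (-2))/(-3 - (-2)) × (-1.9 - (-1))/(-3 - (-1)) × (-1.9 - 0)/(-3 - 0) × (-1.9 - 1)/(-3 - 1) = -0.020663
L_1(-1.9) = (-1.9 - (-3))/(-2 - (-3)) × (-1.9 - (-1))/(-2 - (-1)) × (-1.9 - 0)/(-2 - 0) × (-1.9 - 1)/(-2 - 1) = 0.909150
L_2(-1.9) = (-1.9 - (-3))/(-1 - (-3)) × (-1.9 - (-2))/(-1 - (-2)) × (-1.9 - 0)/(-1 - 0) × (-1.9 - 1)/(-1 - 1) = 0.151525
L_3(-1.9) = (-1.9 - (-3))/(0 - (-3)) × (-1.9 - (-2))/(0 - (-2)) × (-1.9 - (-1))/(0 - (-1)) × (-1.9 - 1)/(0 - 1) = -0.047850
L_4(-1.9) = (-1.9 - (-3))/(1 - (-3)) × (-1.9 - (-2))/(1 - (-2)) × (-1.9 - (-1))/(1 - (-1)) × (-1.9 - 0)/(1 - 0) = 0.007838

P(-1.9) = (-7)×L_0(-1.9) + 7×L_1(-1.9) + (-1)×L_2(-1.9) + (-9)×L_3(-1.9) + (-12)×L_4(-1.9)
P(-1.9) = 6.693762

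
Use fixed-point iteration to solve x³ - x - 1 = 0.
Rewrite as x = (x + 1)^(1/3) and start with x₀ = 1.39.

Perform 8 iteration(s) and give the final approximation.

Equation: x³ - x - 1 = 0
Fixed-point form: x = (x + 1)^(1/3)
x₀ = 1.39

x_1 = g(1.390000) = 1.337004
x_2 = g(1.337004) = 1.327048
x_3 = g(1.327048) = 1.325160
x_4 = g(1.325160) = 1.324802
x_5 = g(1.324802) = 1.324734
x_6 = g(1.324734) = 1.324721
x_7 = g(1.324721) = 1.324719
x_8 = g(1.324719) = 1.324718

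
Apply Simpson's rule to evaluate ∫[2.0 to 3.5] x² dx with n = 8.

f(x) = x²
a = 2.0, b = 3.5, n = 8
h = (b - a)/n = 0.187500

Simpson's rule: (h/3)[f(x₀) + 4f(x₁) + 2f(x₂) + ... + f(xₙ)]

x_0 = 2.0000, f(x_0) = 4.000000, coefficient = 1
x_1 = 2.1875, f(x_1) = 4.785156, coefficient = 4
x_2 = 2.3750, f(x_2) = 5.640625, coefficient = 2
x_3 = 2.5625, f(x_3) = 6.566406, coefficient = 4
x_4 = 2.7500, f(x_4) = 7.562500, coefficient = 2
x_5 = 2.9375, f(x_5) = 8.628906, coefficient = 4
x_6 = 3.1250, f(x_6) = 9.765625, coefficient = 2
x_7 = 3.3125, f(x_7) = 10.972656, coefficient = 4
x_8 = 3.5000, f(x_8) = 12.250000, coefficient = 1

I ≈ (0.187500/3) × 186.000000 = 11.625000
Exact value: 11.625000
Error: 0.000000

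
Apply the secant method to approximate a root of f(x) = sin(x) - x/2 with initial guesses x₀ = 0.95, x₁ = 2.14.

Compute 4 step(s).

f(x) = sin(x) - x/2
x₀ = 0.95, x₁ = 2.14

Secant formula: x_{n+1} = x_n - f(x_n)(x_n - x_{n-1})/(f(x_n) - f(x_{n-1}))

Iteration 1:
  f(0.950000) = 0.338416
  f(2.140000) = -0.227670
  x_2 = 2.140000 - (-0.227670)×(2.140000 - 0.950000)/(-0.227670 - 0.338416)
       = 1.661403
Iteration 2:
  f(2.140000) = -0.227670
  f(1.661403) = 0.165197
  x_3 = 1.661403 - 0.165197×(1.661403 - 2.140000)/(0.165197 - (-0.227670))
       = 1.862649
Iteration 3:
  f(1.661403) = 0.165197
  f(1.862649) = 0.026388
  x_4 = 1.862649 - 0.026388×(1.862649 - 1.661403)/(0.026388 - 0.165197)
       = 1.900907
Iteration 4:
  f(1.862649) = 0.026388
  f(1.900907) = -0.004447
  x_5 = 1.900907 - (-0.004447)×(1.900907 - 1.862649)/(-0.004447 - 0.026388)
       = 1.895389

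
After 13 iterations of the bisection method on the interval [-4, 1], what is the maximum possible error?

Bisection error bound: |error| ≤ (b-a)/2^n
|error| ≤ (1 - (-4))/2^13 = 5/2^13
|error| ≤ 0.0006103516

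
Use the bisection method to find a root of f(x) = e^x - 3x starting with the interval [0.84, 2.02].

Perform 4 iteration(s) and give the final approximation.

f(x) = e^x - 3x
Initial interval: [0.84, 2.02]

Iteration 1:
  c_1 = (0.840000 + 2.020000)/2 = 1.430000
  f(c_1) = f(1.430000) = -0.111301
  f(a) × f(c) ≥ 0, new interval: [1.430000, 2.020000]
Iteration 2:
  c_2 = (1.430000 + 2.020000)/2 = 1.725000
  f(c_2) = f(1.725000) = 0.437521
  f(a) × f(c) < 0, new interval: [1.430000, 1.725000]
Iteration 3:
  c_3 = (1.430000 + 1.725000)/2 = 1.577500
  f(c_3) = f(1.577500) = 0.110334
  f(a) × f(c) < 0, new interval: [1.430000, 1.577500]
Iteration 4:
  c_4 = (1.430000 + 1.577500)/2 = 1.503750
  f(c_4) = f(1.503750) = -0.012723
  f(a) × f(c) ≥ 0, new interval: [1.503750, 1.577500]

After 4 iteration(s), the approximation is c_4 = 1.503750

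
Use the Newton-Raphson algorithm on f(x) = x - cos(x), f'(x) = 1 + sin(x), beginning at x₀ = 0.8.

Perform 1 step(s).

f(x) = x - cos(x)
f'(x) = 1 + sin(x)
x₀ = 0.8

Newton-Raphson formula: x_{n+1} = x_n - f(x_n)/f'(x_n)

Iteration 1:
  f(0.800000) = 0.103293
  f'(0.800000) = 1.717356
  x_1 = 0.800000 - 0.103293/1.717356 = 0.739853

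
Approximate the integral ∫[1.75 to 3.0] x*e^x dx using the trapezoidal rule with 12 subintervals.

f(x) = x*e^x
a = 1.75, b = 3.0, n = 12
h = (b - a)/n = 0.104167

Trapezoidal rule: (h/2)[f(x₀) + 2f(x₁) + 2f(x₂) + ... + f(xₙ)]

x_0 = 1.7500, f(x_0) = 10.070555, coefficient = 1
x_1 = 1.8542, f(x_1) = 11.841402, coefficient = 2
x_2 = 1.9583, f(x_2) = 13.879697, coefficient = 2
x_3 = 2.0625, f(x_3) = 16.222819, coefficient = 2
x_4 = 2.1667, f(x_4) = 18.913133, coefficient = 2
x_5 = 2.2708, f(x_5) = 21.998631, coefficient = 2
x_6 = 2.3750, f(x_6) = 25.533656, coefficient = 2
x_7 = 2.4792, f(x_7) = 29.579725, coefficient = 2
x_8 = 2.5833, f(x_8) = 34.206439, coefficient = 2
x_9 = 2.6875, f(x_9) = 39.492524, coefficient = 2
x_10 = 2.7917, f(x_10) = 45.526995, coefficient = 2
x_11 = 2.8958, f(x_11) = 52.410463, coefficient = 2
x_12 = 3.0000, f(x_12) = 60.256611, coefficient = 1

I ≈ (0.104167/2) × 689.538134 = 35.913444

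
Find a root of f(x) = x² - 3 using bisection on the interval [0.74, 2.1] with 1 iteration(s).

f(x) = x² - 3
Initial interval: [0.74, 2.1]

Iteration 1:
  c_1 = (0.740000 + 2.100000)/2 = 1.420000
  f(c_1) = f(1.420000) = -0.983600
  f(a) × f(c) ≥ 0, new interval: [1.420000, 2.100000]

After 1 iteration(s), the approximation is c_1 = 1.420000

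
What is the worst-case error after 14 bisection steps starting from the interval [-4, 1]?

Bisection error bound: |error| ≤ (b-a)/2^n
|error| ≤ (1 - (-4))/2^14 = 5/2^14
|error| ≤ 0.0003051758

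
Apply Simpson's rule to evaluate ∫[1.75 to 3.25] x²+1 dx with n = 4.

f(x) = x²+1
a = 1.75, b = 3.25, n = 4
h = (b - a)/n = 0.375000

Simpson's rule: (h/3)[f(x₀) + 4f(x₁) + 2f(x₂) + ... + f(xₙ)]

x_0 = 1.7500, f(x_0) = 4.062500, coefficient = 1
x_1 = 2.1250, f(x_1) = 5.515625, coefficient = 4
x_2 = 2.5000, f(x_2) = 7.250000, coefficient = 2
x_3 = 2.8750, f(x_3) = 9.265625, coefficient = 4
x_4 = 3.2500, f(x_4) = 11.562500, coefficient = 1

I ≈ (0.375000/3) × 89.250000 = 11.156250
Exact value: 11.156250
Error: 0.000000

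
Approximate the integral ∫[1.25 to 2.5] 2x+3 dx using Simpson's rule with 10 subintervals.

f(x) = 2x+3
a = 1.25, b = 2.5, n = 10
h = (b - a)/n = 0.125000

Simpson's rule: (h/3)[f(x₀) + 4f(x₁) + 2f(x₂) + ... + f(xₙ)]

x_0 = 1.2500, f(x_0) = 5.500000, coefficient = 1
x_1 = 1.3750, f(x_1) = 5.750000, coefficient = 4
x_2 = 1.5000, f(x_2) = 6.000000, coefficient = 2
x_3 = 1.6250, f(x_3) = 6.250000, coefficient = 4
x_4 = 1.7500, f(x_4) = 6.500000, coefficient = 2
x_5 = 1.8750, f(x_5) = 6.750000, coefficient = 4
x_6 = 2.0000, f(x_6) = 7.000000, coefficient = 2
x_7 = 2.1250, f(x_7) = 7.250000, coefficient = 4
x_8 = 2.2500, f(x_8) = 7.500000, coefficient = 2
x_9 = 2.3750, f(x_9) = 7.750000, coefficient = 4
x_10 = 2.5000, f(x_10) = 8.000000, coefficient = 1

I ≈ (0.125000/3) × 202.500000 = 8.437500
Exact value: 8.437500
Error: 0.000000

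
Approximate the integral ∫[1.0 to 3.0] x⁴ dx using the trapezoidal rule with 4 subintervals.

f(x) = x⁴
a = 1.0, b = 3.0, n = 4
h = (b - a)/n = 0.500000

Trapezoidal rule: (h/2)[f(x₀) + 2f(x₁) + 2f(x₂) + ... + f(xₙ)]

x_0 = 1.0000, f(x_0) = 1.000000, coefficient = 1
x_1 = 1.5000, f(x_1) = 5.062500, coefficient = 2
x_2 = 2.0000, f(x_2) = 16.000000, coefficient = 2
x_3 = 2.5000, f(x_3) = 39.062500, coefficient = 2
x_4 = 3.0000, f(x_4) = 81.000000, coefficient = 1

I ≈ (0.500000/2) × 202.250000 = 50.562500
Exact value: 48.400000
Error: 2.162500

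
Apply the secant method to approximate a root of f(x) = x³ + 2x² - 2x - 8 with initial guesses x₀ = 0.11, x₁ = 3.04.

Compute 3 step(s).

f(x) = x³ + 2x² - 2x - 8
x₀ = 0.11, x₁ = 3.04

Secant formula: x_{n+1} = x_n - f(x_n)(x_n - x_{n-1})/(f(x_n) - f(x_{n-1}))

Iteration 1:
  f(0.110000) = -8.194469
  f(3.040000) = 32.497664
  x_2 = 3.040000 - 32.497664×(3.040000 - 0.110000)/(32.497664 - (-8.194469))
       = 0.700035
Iteration 2:
  f(3.040000) = 32.497664
  f(0.700035) = -8.076920
  x_3 = 0.700035 - (-8.076920)×(0.700035 - 3.040000)/(-8.076920 - 32.497664)
       = 1.165837
Iteration 3:
  f(0.700035) = -8.076920
  f(1.165837) = -6.028745
  x_4 = 1.165837 - (-6.028745)×(1.165837 - 0.700035)/(-6.028745 - (-8.076920))
       = 2.536911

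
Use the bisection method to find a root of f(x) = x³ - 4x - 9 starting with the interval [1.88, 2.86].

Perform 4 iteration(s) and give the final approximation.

f(x) = x³ - 4x - 9
Initial interval: [1.88, 2.86]

Iteration 1:
  c_1 = (1.880000 + 2.860000)/2 = 2.370000
  f(c_1) = f(2.370000) = -5.167947
  f(a) × f(c) ≥ 0, new interval: [2.370000, 2.860000]
Iteration 2:
  c_2 = (2.370000 + 2.860000)/2 = 2.615000
  f(c_2) = f(2.615000) = -1.578042
  f(a) × f(c) ≥ 0, new interval: [2.615000, 2.860000]
Iteration 3:
  c_3 = (2.615000 + 2.860000)/2 = 2.737500
  f(c_3) = f(2.737500) = 0.564568
  f(a) × f(c) < 0, new interval: [2.615000, 2.737500]
Iteration 4:
  c_4 = (2.615000 + 2.737500)/2 = 2.676250
  f(c_4) = f(2.676250) = -0.536857
  f(a) × f(c) ≥ 0, new interval: [2.676250, 2.737500]

After 4 iteration(s), the approximation is c_4 = 2.676250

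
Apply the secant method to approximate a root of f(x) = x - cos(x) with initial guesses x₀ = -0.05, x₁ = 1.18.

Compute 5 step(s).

f(x) = x - cos(x)
x₀ = -0.05, x₁ = 1.18

Secant formula: x_{n+1} = x_n - f(x_n)(x_n - x_{n-1})/(f(x_n) - f(x_{n-1}))

Iteration 1:
  f(-0.050000) = -1.048750
  f(1.180000) = 0.799075
  x_2 = 1.180000 - 0.799075×(1.180000 - (-0.050000))/(0.799075 - (-1.048750))
       = 0.648098
Iteration 2:
  f(1.180000) = 0.799075
  f(0.648098) = -0.149136
  x_3 = 0.648098 - (-0.149136)×(0.648098 - 1.180000)/(-0.149136 - 0.799075)
       = 0.731756
Iteration 3:
  f(0.648098) = -0.149136
  f(0.731756) = -0.012246
  x_4 = 0.731756 - (-0.012246)×(0.731756 - 0.648098)/(-0.012246 - (-0.149136))
       = 0.739240
Iteration 4:
  f(0.731756) = -0.012246
  f(0.739240) = 0.000259
  x_5 = 0.739240 - 0.000259×(0.739240 - 0.731756)/(0.000259 - (-0.012246))
       = 0.739085
Iteration 5:
  f(0.739240) = 0.000259
  f(0.739085) = 0.000000
  x_6 = 0.739085 - 0.000000×(0.739085 - 0.739240)/(0.000000 - 0.000259)
       = 0.739085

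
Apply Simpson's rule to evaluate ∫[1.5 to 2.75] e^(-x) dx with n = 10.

f(x) = e^(-x)
a = 1.5, b = 2.75, n = 10
h = (b - a)/n = 0.125000

Simpson's rule: (h/3)[f(x₀) + 4f(x₁) + 2f(x₂) + ... + f(xₙ)]

x_0 = 1.5000, f(x_0) = 0.223130, coefficient = 1
x_1 = 1.6250, f(x_1) = 0.196912, coefficient = 4
x_2 = 1.7500, f(x_2) = 0.173774, coefficient = 2
x_3 = 1.8750, f(x_3) = 0.153355, coefficient = 4
x_4 = 2.0000, f(x_4) = 0.135335, coefficient = 2
x_5 = 2.1250, f(x_5) = 0.119433, coefficient = 4
x_6 = 2.2500, f(x_6) = 0.105399, coefficient = 2
x_7 = 2.3750, f(x_7) = 0.093014, coefficient = 4
x_8 = 2.5000, f(x_8) = 0.082085, coefficient = 2
x_9 = 2.6250, f(x_9) = 0.072440, coefficient = 4
x_10 = 2.7500, f(x_10) = 0.063928, coefficient = 1

I ≈ (0.125000/3) × 3.820860 = 0.159203
Exact value: 0.159202
Error: 0.000000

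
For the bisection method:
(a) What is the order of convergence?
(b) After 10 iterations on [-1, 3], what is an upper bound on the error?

(a) Bisection has linear (order 1) convergence; the error is halved each step.

(b) Error bound = (b-a)/2^n = (3 - (-1))/2^{10}
    = 4/2^{10}

(a) 1 (linear); (b) error ≤ 3.91e-03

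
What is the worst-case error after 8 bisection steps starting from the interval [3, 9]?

Bisection error bound: |error| ≤ (b-a)/2^n
|error| ≤ (9 - 3)/2^8 = 6/2^8
|error| ≤ 0.0234375000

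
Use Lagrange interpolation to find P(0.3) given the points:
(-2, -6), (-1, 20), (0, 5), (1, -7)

Lagrange interpolation formula:
P(x) = Σ yᵢ × Lᵢ(x)
where Lᵢ(x) = Π_{j≠i} (x - xⱼ)/(xᵢ - xⱼ)

L_0(0.3) = (0.3 - (-1))/(-2 - (-1)) × (0.3 - 0)/(-2 - 0) × (0.3 - 1)/(-2 - 1) = 0.045500
L_1(0.3) = (0.3 - (-2))/(-1 - (-2)) × (0.3 - 0)/(-1 - 0) × (0.3 - 1)/(-1 - 1) = -0.241500
L_2(0.3) = (0.3 - (-2))/(0 - (-2)) × (0.3 - (-1))/(0 - (-1)) × (0.3 - 1)/(0 - 1) = 1.046500
L_3(0.3) = (0.3 - (-2))/(1 - (-2)) × (0.3 - (-1))/(1 - (-1)) × (0.3 - 0)/(1 - 0) = 0.149500

P(0.3) = (-6)×L_0(0.3) + 20×L_1(0.3) + 5×L_2(0.3) + (-7)×L_3(0.3)
P(0.3) = -0.917000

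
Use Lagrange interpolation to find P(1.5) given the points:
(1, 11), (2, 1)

Lagrange interpolation formula:
P(x) = Σ yᵢ × Lᵢ(x)
where Lᵢ(x) = Π_{j≠i} (x - xⱼ)/(xᵢ - xⱼ)

L_0(1.5) = (1.5 - 2)/(1 - 2) = 0.500000
L_1(1.5) = (1.5 - 1)/(2 - 1) = 0.500000

P(1.5) = 11×L_0(1.5) + 1×L_1(1.5)
P(1.5) = 6.000000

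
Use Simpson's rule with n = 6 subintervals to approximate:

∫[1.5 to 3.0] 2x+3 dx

f(x) = 2x+3
a = 1.5, b = 3.0, n = 6
h = (b - a)/n = 0.250000

Simpson's rule: (h/3)[f(x₀) + 4f(x₁) + 2f(x₂) + ... + f(xₙ)]

x_0 = 1.5000, f(x_0) = 6.000000, coefficient = 1
x_1 = 1.7500, f(x_1) = 6.500000, coefficient = 4
x_2 = 2.0000, f(x_2) = 7.000000, coefficient = 2
x_3 = 2.2500, f(x_3) = 7.500000, coefficient = 4
x_4 = 2.5000, f(x_4) = 8.000000, coefficient = 2
x_5 = 2.7500, f(x_5) = 8.500000, coefficient = 4
x_6 = 3.0000, f(x_6) = 9.000000, coefficient = 1

I ≈ (0.250000/3) × 135.000000 = 11.250000
Exact value: 11.250000
Error: 0.000000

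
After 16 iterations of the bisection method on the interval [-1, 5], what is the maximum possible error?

Bisection error bound: |error| ≤ (b-a)/2^n
|error| ≤ (5 - (-1))/2^16 = 6/2^16
|error| ≤ 0.0000915527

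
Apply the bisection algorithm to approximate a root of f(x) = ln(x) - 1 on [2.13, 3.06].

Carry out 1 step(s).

f(x) = ln(x) - 1
Initial interval: [2.13, 3.06]

Iteration 1:
  c_1 = (2.130000 + 3.060000)/2 = 2.595000
  f(c_1) = f(2.595000) = -0.046413
  f(a) × f(c) ≥ 0, new interval: [2.595000, 3.060000]

After 1 iteration(s), the approximation is c_1 = 2.595000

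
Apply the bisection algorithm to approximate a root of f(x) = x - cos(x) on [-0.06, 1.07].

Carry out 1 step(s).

f(x) = x - cos(x)
Initial interval: [-0.06, 1.07]

Iteration 1:
  c_1 = (-0.060000 + 1.070000)/2 = 0.505000
  f(c_1) = f(0.505000) = -0.370174
  f(a) × f(c) ≥ 0, new interval: [0.505000, 1.070000]

After 1 iteration(s), the approximation is c_1 = 0.505000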